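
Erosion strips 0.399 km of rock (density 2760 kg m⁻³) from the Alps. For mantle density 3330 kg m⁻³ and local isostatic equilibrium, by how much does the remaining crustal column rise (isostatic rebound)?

Unloading: uplift u = e ρ_c/ρ_m = 0.399 km × 2760/3330 = 0.331 km.

0.331 km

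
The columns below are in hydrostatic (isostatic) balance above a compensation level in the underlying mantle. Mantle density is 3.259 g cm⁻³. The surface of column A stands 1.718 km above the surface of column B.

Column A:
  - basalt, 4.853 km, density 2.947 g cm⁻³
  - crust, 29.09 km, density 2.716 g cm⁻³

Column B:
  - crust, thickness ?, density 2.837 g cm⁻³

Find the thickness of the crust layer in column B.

Take the compensation level at the base of the deeper column (depth z_c below the surface of column A) and equate Σ ρ_i t_i down to z_c; mantle fills any gap and the z_c terms cancel.
Column A: 4.853×2.947 + 29.09×2.716 + (z_c − 33.943)×3.259
Column B: 1.718×0 + x×2.837 + (z_c − 1.718 − 0 − x)×3.259
The z_c×3.259 term appears on both sides and cancels. Collect the known terms of each column as K = Σ(ρt)_known − 3.259 × (depth of known layers): K_A = 93.310231 − 3.259×33.943 = −17.310006; K_B = 0 − 3.259×(1.718 + 0) = −5.598962.
Balance: K_A = K_B − x×(3.259 − 2.837), so x = (K_B − K_A)/(3.259 − 2.837) = 11.711/0.422 = 27.8 km.

27.8 km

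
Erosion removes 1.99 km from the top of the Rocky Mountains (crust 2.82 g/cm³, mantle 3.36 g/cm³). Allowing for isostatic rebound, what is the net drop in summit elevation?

0.32 km

Rebound u = e ρ_c/ρ_m = 1.99 km × 2.82/3.36 = 1.67 km.
Net surface drop = e − u = 1.99 km − 1.67 km = e (ρ_m − ρ_c)/ρ_m = 0.32 km.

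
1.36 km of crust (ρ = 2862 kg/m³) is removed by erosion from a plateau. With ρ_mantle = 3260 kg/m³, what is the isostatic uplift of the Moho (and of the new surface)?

Unloading: uplift u = e ρ_c/ρ_m = 1.36 km × 2862/3260 = 1.19 km.

1.19 km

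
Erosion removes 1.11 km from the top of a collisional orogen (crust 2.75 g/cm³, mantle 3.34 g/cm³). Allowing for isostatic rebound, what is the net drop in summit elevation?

0.196 km

Rebound u = e ρ_c/ρ_m = 1.11 km × 2.75/3.34 = 0.9139 km.
Net surface drop = e − u = 1.11 km − 0.9139 km = e (ρ_m − ρ_c)/ρ_m = 0.196 km.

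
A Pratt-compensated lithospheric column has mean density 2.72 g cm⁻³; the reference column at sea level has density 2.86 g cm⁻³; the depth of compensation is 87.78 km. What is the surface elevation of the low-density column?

4.52 km

ρ_ref D = ρ (D + h) → h = D (ρ_ref − ρ)/ρ.
h = 87.78 km × (2.86 − 2.72)/2.72 = 4.52 km.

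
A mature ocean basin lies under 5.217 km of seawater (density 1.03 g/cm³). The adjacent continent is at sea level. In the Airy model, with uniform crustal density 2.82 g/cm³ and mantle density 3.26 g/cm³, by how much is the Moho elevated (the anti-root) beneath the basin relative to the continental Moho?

21.2 km

Isostatic balance requires: replacing crust with seawater at the top is compensated by replacing crust with mantle at the base: d (ρ_c − ρ_w) = a (ρ_m − ρ_c).
a = d (ρ_c − ρ_w)/(ρ_m − ρ_c) = 5.217 km × 1.79/0.44 = 21.2 km.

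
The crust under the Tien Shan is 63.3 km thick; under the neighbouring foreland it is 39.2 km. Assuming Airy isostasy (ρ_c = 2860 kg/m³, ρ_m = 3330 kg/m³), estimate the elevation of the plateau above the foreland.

Excess crust Δ = 63.3 km − 39.2 km = 24.1 km, split between elevation h and root r with h + r = Δ.
Airy balance ρ_c h = (ρ_m − ρ_c) r gives r = h ρ_c/(ρ_m − ρ_c), so h (1 + ρ_c/(ρ_m − ρ_c)) = Δ, i.e. h = Δ (ρ_m − ρ_c)/ρ_m.
h = 24.1 km × 470/3330 = 3.4 km.

3.4 km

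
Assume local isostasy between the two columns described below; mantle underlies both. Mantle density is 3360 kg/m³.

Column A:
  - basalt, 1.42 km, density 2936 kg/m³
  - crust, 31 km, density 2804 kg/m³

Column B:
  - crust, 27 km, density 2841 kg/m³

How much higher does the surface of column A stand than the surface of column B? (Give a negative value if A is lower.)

1.14 km

For any compensation level in the mantle, the mantle terms cancel and isostasy reduces to e = (Σt_A − Σt_B) − (Σ(ρt)_A − Σ(ρt)_B) / ρ_m.
Σt_A = 32.42 km; Σt_B = 27 km; Σ(ρt)_A = 91093.12; Σ(ρt)_B = 76707 (in km·kg/m³).
e = (32.42 − 27) − (91093.12 − 76707) / 3360 = 1.14 km.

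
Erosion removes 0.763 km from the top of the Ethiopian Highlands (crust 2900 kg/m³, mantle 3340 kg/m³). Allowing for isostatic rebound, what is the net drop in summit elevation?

0.101 km

Rebound u = e ρ_c/ρ_m = 0.763 km × 2900/3340 = 0.6625 km.
Net surface drop = e − u = 0.763 km − 0.6625 km = e (ρ_m − ρ_c)/ρ_m = 0.101 km.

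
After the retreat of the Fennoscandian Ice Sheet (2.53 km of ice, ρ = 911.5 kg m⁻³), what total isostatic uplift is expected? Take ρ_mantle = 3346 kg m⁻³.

0.689 km

Removing the load lets mantle flow back in; uplift u satisfies ρ_ice t = ρ_m u.
u = t ρ_ice/ρ_m = 2.53 km × 911.5/3346 = 0.689 km.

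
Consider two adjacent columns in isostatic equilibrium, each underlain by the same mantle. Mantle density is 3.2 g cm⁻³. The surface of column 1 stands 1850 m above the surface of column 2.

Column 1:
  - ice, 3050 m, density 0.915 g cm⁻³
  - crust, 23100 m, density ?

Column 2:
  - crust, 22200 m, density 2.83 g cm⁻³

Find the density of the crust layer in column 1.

2.89 g cm⁻³

Take the compensation level at the base of the deeper column (depth z_c below the surface of column 1) and equate Σ ρ_i t_i down to z_c; mantle fills any gap and the z_c terms cancel.
Column 1: 3050×0.915 + 23100×ρ + (z_c − 26150)×3.2
Column 2: 1850×0 + 22200×2.83 + (z_c − 1850 − 22200)×3.2
The z_c×3.2 term appears on both sides and cancels. Collect the known terms of each column as K = Σ(ρt)_known − 3.2 × (depth of known layers): K_1 = 2790.75 − 3.2×26150 = −80889.25; K_2 = 62826 − 3.2×(1850 + 22200) = −14134.
Balance: K_1 + 23100×ρ = K_2, so ρ = (K_2 − K_1)/23100 = 66755.2/23100 = 2.89 g cm⁻³.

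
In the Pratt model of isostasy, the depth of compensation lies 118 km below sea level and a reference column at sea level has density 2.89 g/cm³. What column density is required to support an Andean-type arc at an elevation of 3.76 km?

2.8 g/cm³

Pratt balance: ρ_ref D = ρ (D + h).
ρ = ρ_ref D/(D + h) = 2.89 × 118 km/(118 km + 3.76 km) = 2.8 g/cm³.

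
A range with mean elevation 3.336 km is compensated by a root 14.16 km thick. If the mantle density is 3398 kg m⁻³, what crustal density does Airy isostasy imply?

2750 kg m⁻³

ρ_c h = (ρ_m − ρ_c) r → ρ_c (h + r) = ρ_m r → ρ_c = ρ_m r / (h + r).
ρ_c = 3398 × 14.16 km / (3.336 km + 14.16 km) = 2750 kg m⁻³.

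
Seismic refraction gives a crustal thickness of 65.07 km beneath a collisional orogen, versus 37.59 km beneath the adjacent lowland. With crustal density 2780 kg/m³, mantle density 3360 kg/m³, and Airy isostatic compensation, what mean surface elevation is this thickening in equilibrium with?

Excess crust Δ = 65.07 km − 37.59 km = 27.48 km, split between elevation h and root r with h + r = Δ.
Airy balance ρ_c h = (ρ_m − ρ_c) r gives r = h ρ_c/(ρ_m − ρ_c), so h (1 + ρ_c/(ρ_m − ρ_c)) = Δ, i.e. h = Δ (ρ_m − ρ_c)/ρ_m.
h = 27.48 km × 580/3360 = 4.74 km.

4.74 km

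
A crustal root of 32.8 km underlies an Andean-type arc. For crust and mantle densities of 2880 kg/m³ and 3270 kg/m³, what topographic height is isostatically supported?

4.44 km

Balancing pressure at the compensation depth: ρ_c h = (ρ_m − ρ_c) r.
h = r (ρ_m − ρ_c) / ρ_c = 32.8 km × (3270 − 2880) / 2880 = 4.44 km.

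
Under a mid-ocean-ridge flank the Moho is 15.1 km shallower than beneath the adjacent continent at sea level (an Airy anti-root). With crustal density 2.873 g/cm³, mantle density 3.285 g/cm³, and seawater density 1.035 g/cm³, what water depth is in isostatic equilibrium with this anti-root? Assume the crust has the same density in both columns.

Replacing a thickness d of crust by seawater at the top must be balanced by replacing crust with mantle at the base: d (ρ_c − ρ_w) = a (ρ_m − ρ_c).
d = a (ρ_m − ρ_c)/(ρ_c − ρ_w) = 15.1 km × 0.412/1.838 = 3.38 km.

3.38 km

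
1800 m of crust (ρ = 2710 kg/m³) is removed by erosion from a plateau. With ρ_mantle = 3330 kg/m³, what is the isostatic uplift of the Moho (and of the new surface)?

Unloading: uplift u = e ρ_c/ρ_m = 1800 m × 2710/3330 = 1460 m.

1460 m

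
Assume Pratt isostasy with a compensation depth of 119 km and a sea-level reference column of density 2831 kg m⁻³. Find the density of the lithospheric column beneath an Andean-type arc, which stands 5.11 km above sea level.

2710 kg m⁻³

Pratt balance: ρ_ref D = ρ (D + h).
ρ = ρ_ref D/(D + h) = 2831 × 119 km/(119 km + 5.11 km) = 2710 kg m⁻³.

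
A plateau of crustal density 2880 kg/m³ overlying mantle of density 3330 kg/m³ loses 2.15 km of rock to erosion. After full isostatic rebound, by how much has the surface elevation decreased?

0.291 km

Rebound u = e ρ_c/ρ_m = 2.15 km × 2880/3330 = 1.859 km.
Net surface drop = e − u = 2.15 km − 1.859 km = e (ρ_m − ρ_c)/ρ_m = 0.291 km.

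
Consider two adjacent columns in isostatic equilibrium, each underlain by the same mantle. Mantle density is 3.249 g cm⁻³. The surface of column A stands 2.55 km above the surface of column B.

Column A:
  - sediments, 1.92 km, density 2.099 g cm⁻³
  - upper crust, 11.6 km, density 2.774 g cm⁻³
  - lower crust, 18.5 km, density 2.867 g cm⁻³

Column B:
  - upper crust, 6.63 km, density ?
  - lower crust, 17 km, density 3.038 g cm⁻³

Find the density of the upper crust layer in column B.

2.81 g cm⁻³

Take the compensation level at the base of the deeper column (depth z_c below the surface of column A) and equate Σ ρ_i t_i down to z_c; mantle fills any gap and the z_c terms cancel.
Column A: 1.92×2.099 + 11.6×2.774 + 18.5×2.867 + (z_c − 32.02)×3.249
Column B: 2.55×0 + 6.63×ρ + 17×3.038 + (z_c − 2.55 − 23.63)×3.249
The z_c×3.249 term appears on both sides and cancels. Collect the known terms of each column as K = Σ(ρt)_known − 3.249 × (depth of known layers): K_A = 89.24798 − 3.249×32.02 = −14.785; K_B = 51.646 − 3.249×(2.55 + 23.63) = −33.41282.
Balance: K_A = K_B + 6.63×ρ, so ρ = (K_A − K_B)/6.63 = 18.6278/6.63 = 2.81 g cm⁻³.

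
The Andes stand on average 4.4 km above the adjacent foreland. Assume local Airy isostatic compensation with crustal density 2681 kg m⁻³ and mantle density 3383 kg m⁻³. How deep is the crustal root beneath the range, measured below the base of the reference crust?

Balancing pressure at the compensation depth: the weight of the topography is balanced by the buoyancy of the root, ρ_c h = (ρ_m − ρ_c) r.
r = h · ρ_c / (ρ_m − ρ_c) = 4.4 km × 2681 / (3383 − 2681) = 16.8 km.

16.8 km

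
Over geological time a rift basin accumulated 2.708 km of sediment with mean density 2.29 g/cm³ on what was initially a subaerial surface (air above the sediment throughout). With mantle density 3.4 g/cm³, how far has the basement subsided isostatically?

Subaerial load: s = t ρ_sed / ρ_m = 2.708 km × 2.29/3.4 = 1.82 km.

1.82 km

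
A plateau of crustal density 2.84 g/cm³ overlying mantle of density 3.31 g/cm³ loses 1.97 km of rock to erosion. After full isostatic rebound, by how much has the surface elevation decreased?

Rebound u = e ρ_c/ρ_m = 1.97 km × 2.84/3.31 = 1.69 km.
Net surface drop = e − u = 1.97 km − 1.69 km = e (ρ_m − ρ_c)/ρ_m = 0.28 km.

0.28 km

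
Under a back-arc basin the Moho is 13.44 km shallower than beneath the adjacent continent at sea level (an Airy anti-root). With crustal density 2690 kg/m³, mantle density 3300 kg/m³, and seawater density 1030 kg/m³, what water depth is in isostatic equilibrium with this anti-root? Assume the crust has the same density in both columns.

4.94 km

Replacing a thickness d of crust by seawater at the top must be balanced by replacing crust with mantle at the base: d (ρ_c − ρ_w) = a (ρ_m − ρ_c).
d = a (ρ_m − ρ_c)/(ρ_c − ρ_w) = 13.44 km × 610/1660 = 4.94 km.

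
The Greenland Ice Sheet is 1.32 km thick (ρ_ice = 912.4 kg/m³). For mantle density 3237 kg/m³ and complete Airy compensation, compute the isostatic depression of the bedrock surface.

In Airy isostatic equilibrium: the ice load ρ_ice t is balanced by mantle displaced below, ρ_m s.
s = t ρ_ice / ρ_m = 1.32 km × 912.4/3237 = 0.372 km.

0.372 km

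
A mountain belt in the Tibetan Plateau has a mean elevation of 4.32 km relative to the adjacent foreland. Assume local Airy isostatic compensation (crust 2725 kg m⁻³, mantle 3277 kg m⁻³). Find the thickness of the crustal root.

For local isostatic compensation: the weight of the topography is balanced by the buoyancy of the root, ρ_c h = (ρ_m − ρ_c) r.
r = h · ρ_c / (ρ_m − ρ_c) = 4.32 km × 2725 / (3277 − 2725) = 21.3 km.

21.3 km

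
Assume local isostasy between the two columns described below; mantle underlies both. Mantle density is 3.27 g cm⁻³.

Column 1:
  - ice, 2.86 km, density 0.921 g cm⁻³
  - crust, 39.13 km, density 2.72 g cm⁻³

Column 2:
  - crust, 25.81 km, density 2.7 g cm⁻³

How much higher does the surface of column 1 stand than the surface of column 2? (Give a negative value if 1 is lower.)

For any compensation level in the mantle, the mantle terms cancel and isostasy reduces to e = (Σt_1 − Σt_2) − (Σ(ρt)_1 − Σ(ρt)_2) / ρ_m.
Σt_1 = 41.99 km; Σt_2 = 25.81 km; Σ(ρt)_1 = 109.06766; Σ(ρt)_2 = 69.687 (in km·g cm⁻³).
e = (41.99 − 25.81) − (109.06766 − 69.687) / 3.27 = 4.14 km.

4.14 km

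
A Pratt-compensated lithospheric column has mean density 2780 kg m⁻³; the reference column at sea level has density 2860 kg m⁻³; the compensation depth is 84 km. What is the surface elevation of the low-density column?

2.42 km

ρ_ref D = ρ (D + h) → h = D (ρ_ref − ρ)/ρ.
h = 84 km × (2860 − 2780)/2780 = 2.42 km.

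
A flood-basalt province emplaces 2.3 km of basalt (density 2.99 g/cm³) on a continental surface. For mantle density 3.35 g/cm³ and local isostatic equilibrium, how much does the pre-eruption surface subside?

2.05 km

Subaerial loading: s = t ρ_load / ρ_m.
s = 2.3 km × 2.99/3.35 = 2.05 km.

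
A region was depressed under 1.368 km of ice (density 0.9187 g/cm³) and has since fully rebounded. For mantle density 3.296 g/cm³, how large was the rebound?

0.381 km

Removing the load lets mantle flow back in; uplift u satisfies ρ_ice t = ρ_m u.
u = t ρ_ice/ρ_m = 1.368 km × 0.9187/3.296 = 0.381 km.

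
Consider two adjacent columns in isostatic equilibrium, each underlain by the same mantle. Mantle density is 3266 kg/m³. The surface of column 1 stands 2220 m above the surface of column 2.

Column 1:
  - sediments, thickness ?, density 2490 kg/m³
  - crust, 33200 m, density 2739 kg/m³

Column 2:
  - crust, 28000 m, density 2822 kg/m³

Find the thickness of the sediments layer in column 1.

Take the compensation level at the base of the deeper column (depth z_c below the surface of column 1) and equate Σ ρ_i t_i down to z_c; mantle fills any gap and the z_c terms cancel.
Column 1: x×2490 + 33200×2739 + (z_c − 33200 − x)×3266
Column 2: 2220×0 + 28000×2822 + (z_c − 2220 − 28000)×3266
The z_c×3266 term appears on both sides and cancels. Collect the known terms of each column as K = Σ(ρt)_known − 3266 × (depth of known layers): K_1 = 90934800 − 3266×33200 = −17496400; K_2 = 79016000 − 3266×(2220 + 28000) = −19682520.
Balance: K_1 − x×(3266 − 2490) = K_2, so x = (K_1 − K_2)/(3266 − 2490) = 2186120/776 = 2820 m.

2820 m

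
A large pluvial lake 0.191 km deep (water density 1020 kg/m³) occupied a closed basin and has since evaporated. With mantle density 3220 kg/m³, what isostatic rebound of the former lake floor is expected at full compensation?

u = d ρ_w/ρ_m = 0.191 km × 1020/3220 = 0.0605 km.

0.0605 km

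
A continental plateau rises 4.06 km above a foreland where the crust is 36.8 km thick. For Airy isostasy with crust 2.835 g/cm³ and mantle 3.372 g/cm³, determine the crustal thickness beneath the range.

Root depth r = h ρ_c / (ρ_m − ρ_c) = 4.06 km × 2.835 / 0.537 = 21.43 km.
Total thickness = T + h + r = 36.8 km + 4.06 km + 21.43 km = 62.3 km.

62.3 km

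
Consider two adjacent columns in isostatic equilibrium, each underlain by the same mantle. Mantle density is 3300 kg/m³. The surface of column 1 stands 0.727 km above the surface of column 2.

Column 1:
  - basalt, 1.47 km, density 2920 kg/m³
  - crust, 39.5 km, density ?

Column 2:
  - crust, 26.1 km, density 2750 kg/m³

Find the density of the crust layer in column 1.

2890 kg/m³

Take the compensation level at the base of the deeper column (depth z_c below the surface of column 1) and equate Σ ρ_i t_i down to z_c; mantle fills any gap and the z_c terms cancel.
Column 1: 1.47×2920 + 39.5×ρ + (z_c − 40.97)×3300
Column 2: 0.727×0 + 26.1×2750 + (z_c − 0.727 − 26.1)×3300
The z_c×3300 term appears on both sides and cancels. Collect the known terms of each column as K = Σ(ρt)_known − 3300 × (depth of known layers): K_1 = 4292.4 − 3300×40.97 = −130908.6; K_2 = 71775 − 3300×(0.727 + 26.1) = −16754.1.
Balance: K_1 + 39.5×ρ = K_2, so ρ = (K_2 − K_1)/39.5 = 114154/39.5 = 2890 kg/m³.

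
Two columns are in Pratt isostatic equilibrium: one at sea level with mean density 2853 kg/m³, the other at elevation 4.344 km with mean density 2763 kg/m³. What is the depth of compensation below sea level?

133 km

ρ_ref D = ρ (D + h) → D (ρ_ref − ρ) = ρ h.
D = ρ h/(ρ_ref − ρ) = 2763 × 4.344 km/(2853 − 2763) = 133 km.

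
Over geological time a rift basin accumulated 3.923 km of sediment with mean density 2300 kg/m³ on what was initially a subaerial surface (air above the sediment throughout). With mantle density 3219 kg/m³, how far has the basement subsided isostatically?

Subaerial load: s = t ρ_sed / ρ_m = 3.923 km × 2300/3219 = 2.8 km.

2.8 km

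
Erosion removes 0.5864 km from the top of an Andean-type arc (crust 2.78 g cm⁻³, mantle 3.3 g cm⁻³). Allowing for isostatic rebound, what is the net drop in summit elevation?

0.0924 km

Rebound u = e ρ_c/ρ_m = 0.5864 km × 2.78/3.3 = 0.494 km.
Net surface drop = e − u = 0.5864 km − 0.494 km = e (ρ_m − ρ_c)/ρ_m = 0.0924 km.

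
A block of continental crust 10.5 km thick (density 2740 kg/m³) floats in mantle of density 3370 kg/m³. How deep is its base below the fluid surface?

8.54 km

Draft d = t ρ_obj/ρ_fluid = 10.5 km × 2740/3370 = 8.54 km.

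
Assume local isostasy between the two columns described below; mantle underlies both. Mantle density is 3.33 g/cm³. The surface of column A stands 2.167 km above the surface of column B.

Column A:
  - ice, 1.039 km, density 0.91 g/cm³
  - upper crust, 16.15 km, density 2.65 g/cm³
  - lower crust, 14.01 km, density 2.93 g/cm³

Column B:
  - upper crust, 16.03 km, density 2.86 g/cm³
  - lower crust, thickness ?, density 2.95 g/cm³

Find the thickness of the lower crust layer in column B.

Take the compensation level at the base of the deeper column (depth z_c below the surface of column A) and equate Σ ρ_i t_i down to z_c; mantle fills any gap and the z_c terms cancel.
Column A: 1.039×0.91 + 16.15×2.65 + 14.01×2.93 + (z_c − 31.199)×3.33
Column B: 2.167×0 + 16.03×2.86 + x×2.95 + (z_c − 2.167 − 16.03 − x)×3.33
The z_c×3.33 term appears on both sides and cancels. Collect the known terms of each column as K = Σ(ρt)_known − 3.33 × (depth of known layers): K_A = 84.79229 − 3.33×31.199 = −19.10038; K_B = 45.8458 − 3.33×(2.167 + 16.03) = −14.75021.
Balance: K_A = K_B − x×(3.33 − 2.95), so x = (K_B − K_A)/(3.33 − 2.95) = 4.35017/0.38 = 11.4 km.

11.4 km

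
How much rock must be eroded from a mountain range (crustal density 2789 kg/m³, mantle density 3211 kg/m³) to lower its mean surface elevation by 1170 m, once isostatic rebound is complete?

Net drop Δ = e − u = e − e ρ_c/ρ_m = e (ρ_m − ρ_c)/ρ_m.
e = Δ ρ_m/(ρ_m − ρ_c) = 1170 m × 3211/422 = 8900 m.

8900 m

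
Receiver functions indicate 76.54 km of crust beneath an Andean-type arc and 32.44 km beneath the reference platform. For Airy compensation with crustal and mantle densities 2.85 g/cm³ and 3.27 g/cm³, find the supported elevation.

Excess crust Δ = 76.54 km − 32.44 km = 44.1 km, split between elevation h and root r with h + r = Δ.
Airy balance ρ_c h = (ρ_m − ρ_c) r gives r = h ρ_c/(ρ_m − ρ_c), so h (1 + ρ_c/(ρ_m − ρ_c)) = Δ, i.e. h = Δ (ρ_m − ρ_c)/ρ_m.
h = 44.1 km × 0.42/3.27 = 5.66 km.

5.66 km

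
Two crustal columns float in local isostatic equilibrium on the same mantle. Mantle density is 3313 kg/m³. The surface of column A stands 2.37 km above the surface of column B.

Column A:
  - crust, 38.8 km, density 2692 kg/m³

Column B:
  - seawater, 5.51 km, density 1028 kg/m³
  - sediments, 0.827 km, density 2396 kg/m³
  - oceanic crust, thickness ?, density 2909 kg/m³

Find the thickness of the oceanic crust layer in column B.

7.16 km

Take the compensation level at the base of the deeper column (depth z_c below the surface of column A) and equate Σ ρ_i t_i down to z_c; mantle fills any gap and the z_c terms cancel.
Column A: 38.8×2692 + (z_c − 38.8)×3313
Column B: 2.37×0 + 5.51×1028 + 0.827×2396 + x×2909 + (z_c − 2.37 − 6.337 − x)×3313
The z_c×3313 term appears on both sides and cancels. Collect the known terms of each column as K = Σ(ρt)_known − 3313 × (depth of known layers): K_A = 104449.6 − 3313×38.8 = −24094.8; K_B = 7645.772 − 3313×(2.37 + 6.337) = −21200.519.
Balance: K_A = K_B − x×(3313 − 2909), so x = (K_B − K_A)/(3313 − 2909) = 2894.28/404 = 7.16 km.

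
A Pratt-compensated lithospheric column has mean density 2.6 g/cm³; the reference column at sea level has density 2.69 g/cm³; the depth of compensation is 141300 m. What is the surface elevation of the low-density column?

ρ_ref D = ρ (D + h) → h = D (ρ_ref − ρ)/ρ.
h = 141300 m × (2.69 − 2.6)/2.6 = 4890 m.

4890 m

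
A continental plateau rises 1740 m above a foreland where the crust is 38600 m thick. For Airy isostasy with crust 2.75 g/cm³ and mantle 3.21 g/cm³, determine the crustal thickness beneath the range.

Root depth r = h ρ_c / (ρ_m − ρ_c) = 1740 m × 2.75 / 0.46 = 10400 m.
Total thickness = T + h + r = 38600 m + 1740 m + 10400 m = 50700 m.

50700 m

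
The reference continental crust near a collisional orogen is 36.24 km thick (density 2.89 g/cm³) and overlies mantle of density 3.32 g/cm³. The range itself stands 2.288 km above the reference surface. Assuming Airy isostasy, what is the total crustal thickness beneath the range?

Root depth r = h ρ_c / (ρ_m − ρ_c) = 2.288 km × 2.89 / 0.43 = 15.38 km.
Total thickness = T + h + r = 36.24 km + 2.288 km + 15.38 km = 53.9 km.

53.9 km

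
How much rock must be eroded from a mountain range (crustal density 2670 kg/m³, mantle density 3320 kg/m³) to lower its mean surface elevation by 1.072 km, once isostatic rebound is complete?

5.48 km

Net drop Δ = e − u = e − e ρ_c/ρ_m = e (ρ_m − ρ_c)/ρ_m.
e = Δ ρ_m/(ρ_m − ρ_c) = 1.072 km × 3320/650 = 5.48 km.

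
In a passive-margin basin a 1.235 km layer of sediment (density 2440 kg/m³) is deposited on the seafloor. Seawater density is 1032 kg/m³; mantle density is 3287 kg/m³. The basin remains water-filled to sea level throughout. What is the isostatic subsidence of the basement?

Submarine loading: the sediment displaces seawater, and the subsidence is in turn flooded, so s (ρ_m − ρ_w) = t (ρ_sed − ρ_w).
s = 1.235 km × (2440 − 1032) / (3287 − 1032) = 0.771 km.

0.771 km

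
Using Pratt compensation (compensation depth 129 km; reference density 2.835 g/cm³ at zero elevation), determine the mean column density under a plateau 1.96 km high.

Pratt balance: ρ_ref D = ρ (D + h).
ρ = ρ_ref D/(D + h) = 2.835 × 129 km/(129 km + 1.96 km) = 2.79 g/cm³.

2.79 g/cm³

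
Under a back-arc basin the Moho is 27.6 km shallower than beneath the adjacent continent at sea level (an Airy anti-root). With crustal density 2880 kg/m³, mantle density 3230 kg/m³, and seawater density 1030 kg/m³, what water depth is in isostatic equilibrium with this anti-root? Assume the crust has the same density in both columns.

Replacing a thickness d of crust by seawater at the top must be balanced by replacing crust with mantle at the base: d (ρ_c − ρ_w) = a (ρ_m − ρ_c).
d = a (ρ_m − ρ_c)/(ρ_c − ρ_w) = 27.6 km × 350/1850 = 5.22 km.

5.22 km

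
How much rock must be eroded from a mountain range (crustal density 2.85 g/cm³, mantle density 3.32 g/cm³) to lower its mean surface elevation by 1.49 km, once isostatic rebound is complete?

Net drop Δ = e − u = e − e ρ_c/ρ_m = e (ρ_m − ρ_c)/ρ_m.
e = Δ ρ_m/(ρ_m − ρ_c) = 1.49 km × 3.32/0.47 = 10.5 km.

10.5 km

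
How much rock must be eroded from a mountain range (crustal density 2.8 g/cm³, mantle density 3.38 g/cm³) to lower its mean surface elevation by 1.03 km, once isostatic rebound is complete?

Net drop Δ = e − u = e − e ρ_c/ρ_m = e (ρ_m − ρ_c)/ρ_m.
e = Δ ρ_m/(ρ_m − ρ_c) = 1.03 km × 3.38/0.58 = 6 km.

6 km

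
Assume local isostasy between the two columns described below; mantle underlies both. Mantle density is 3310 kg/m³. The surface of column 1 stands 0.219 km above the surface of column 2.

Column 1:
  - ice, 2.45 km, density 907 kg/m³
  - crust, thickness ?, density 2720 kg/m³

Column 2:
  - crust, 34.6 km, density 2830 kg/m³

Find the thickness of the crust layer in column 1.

Take the compensation level at the base of the deeper column (depth z_c below the surface of column 1) and equate Σ ρ_i t_i down to z_c; mantle fills any gap and the z_c terms cancel.
Column 1: 2.45×907 + x×2720 + (z_c − 2.45 − x)×3310
Column 2: 0.219×0 + 34.6×2830 + (z_c − 0.219 − 34.6)×3310
The z_c×3310 term appears on both sides and cancels. Collect the known terms of each column as K = Σ(ρt)_known − 3310 × (depth of known layers): K_1 = 2222.15 − 3310×2.45 = −5887.35; K_2 = 97918 − 3310×(0.219 + 34.6) = −17332.89.
Balance: K_1 − x×(3310 − 2720) = K_2, so x = (K_1 − K_2)/(3310 − 2720) = 11445.5/590 = 19.4 km.

19.4 km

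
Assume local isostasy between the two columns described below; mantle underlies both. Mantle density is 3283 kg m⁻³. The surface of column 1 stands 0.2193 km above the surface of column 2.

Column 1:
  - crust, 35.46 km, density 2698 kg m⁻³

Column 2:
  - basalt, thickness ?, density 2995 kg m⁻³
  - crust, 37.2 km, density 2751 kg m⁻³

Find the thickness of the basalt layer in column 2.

0.812 km

Take the compensation level at the base of the deeper column (depth z_c below the surface of column 1) and equate Σ ρ_i t_i down to z_c; mantle fills any gap and the z_c terms cancel.
Column 1: 35.46×2698 + (z_c − 35.46)×3283
Column 2: 0.2193×0 + x×2995 + 37.2×2751 + (z_c − 0.2193 − 37.2 − x)×3283
The z_c×3283 term appears on both sides and cancels. Collect the known terms of each column as K = Σ(ρt)_known − 3283 × (depth of known layers): K_1 = 95671.08 − 3283×35.46 = −20744.1; K_2 = 102337.2 − 3283×(0.2193 + 37.2) = −20510.3619.
Balance: K_1 = K_2 − x×(3283 − 2995), so x = (K_2 − K_1)/(3283 − 2995) = 233.738/288 = 0.812 km.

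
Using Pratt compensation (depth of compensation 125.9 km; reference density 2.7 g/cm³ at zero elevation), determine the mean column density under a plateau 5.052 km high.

2.6 g/cm³

Pratt balance: ρ_ref D = ρ (D + h).
ρ = ρ_ref D/(D + h) = 2.7 × 125.9 km/(125.9 km + 5.052 km) = 2.6 g/cm³.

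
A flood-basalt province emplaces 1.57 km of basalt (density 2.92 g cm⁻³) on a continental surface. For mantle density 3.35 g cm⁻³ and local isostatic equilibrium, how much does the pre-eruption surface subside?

Subaerial loading: s = t ρ_load / ρ_m.
s = 1.57 km × 2.92/3.35 = 1.37 km.

1.37 km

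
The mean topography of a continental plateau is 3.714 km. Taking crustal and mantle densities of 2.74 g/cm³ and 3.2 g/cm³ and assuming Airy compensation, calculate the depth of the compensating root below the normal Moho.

22.1 km

In Airy isostatic equilibrium: the weight of the topography is balanced by the buoyancy of the root, ρ_c h = (ρ_m − ρ_c) r.
r = h · ρ_c / (ρ_m − ρ_c) = 3.714 km × 2.74 / (3.2 − 2.74) = 22.1 km.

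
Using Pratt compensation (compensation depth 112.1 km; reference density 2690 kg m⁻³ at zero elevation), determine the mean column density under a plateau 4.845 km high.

Pratt balance: ρ_ref D = ρ (D + h).
ρ = ρ_ref D/(D + h) = 2690 × 112.1 km/(112.1 km + 4.845 km) = 2580 kg m⁻³.

2580 kg m⁻³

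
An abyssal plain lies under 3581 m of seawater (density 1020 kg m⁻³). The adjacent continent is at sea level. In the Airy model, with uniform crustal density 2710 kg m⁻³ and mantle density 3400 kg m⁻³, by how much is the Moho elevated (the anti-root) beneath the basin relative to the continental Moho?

8770 m

Equating mass per unit area of the two columns: replacing crust with seawater at the top is compensated by replacing crust with mantle at the base: d (ρ_c − ρ_w) = a (ρ_m − ρ_c).
a = d (ρ_c − ρ_w)/(ρ_m − ρ_c) = 3581 m × 1690/690 = 8770 m.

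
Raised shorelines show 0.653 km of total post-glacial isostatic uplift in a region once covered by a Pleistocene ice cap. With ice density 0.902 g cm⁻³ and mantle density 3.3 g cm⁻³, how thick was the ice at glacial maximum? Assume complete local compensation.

u = t ρ_ice/ρ_m → t = u ρ_m/ρ_ice = 0.653 km × 3.3/0.902 = 2.39 km.

2.39 km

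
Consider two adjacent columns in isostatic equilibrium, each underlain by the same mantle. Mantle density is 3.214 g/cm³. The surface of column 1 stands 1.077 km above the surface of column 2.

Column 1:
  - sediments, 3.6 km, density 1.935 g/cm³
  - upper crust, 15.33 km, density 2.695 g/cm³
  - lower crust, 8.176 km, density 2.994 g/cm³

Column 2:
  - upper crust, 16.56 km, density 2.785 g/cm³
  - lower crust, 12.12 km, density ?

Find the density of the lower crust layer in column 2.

Take the compensation level at the base of the deeper column (depth z_c below the surface of column 1) and equate Σ ρ_i t_i down to z_c; mantle fills any gap and the z_c terms cancel.
Column 1: 3.6×1.935 + 15.33×2.695 + 8.176×2.994 + (z_c − 27.106)×3.214
Column 2: 1.077×0 + 16.56×2.785 + 12.12×ρ + (z_c − 1.077 − 28.68)×3.214
The z_c×3.214 term appears on both sides and cancels. Collect the known terms of each column as K = Σ(ρt)_known − 3.214 × (depth of known layers): K_1 = 72.759294 − 3.214×27.106 = −14.35939; K_2 = 46.1196 − 3.214×(1.077 + 28.68) = −49.519398.
Balance: K_1 = K_2 + 12.12×ρ, so ρ = (K_1 − K_2)/12.12 = 35.16/12.12 = 2.9 g/cm³.

2.9 g/cm³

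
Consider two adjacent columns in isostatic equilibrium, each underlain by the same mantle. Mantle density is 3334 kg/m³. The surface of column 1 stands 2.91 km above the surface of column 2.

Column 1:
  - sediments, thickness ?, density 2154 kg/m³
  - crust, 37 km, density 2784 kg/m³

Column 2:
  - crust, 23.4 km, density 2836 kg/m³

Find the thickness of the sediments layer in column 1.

Take the compensation level at the base of the deeper column (depth z_c below the surface of column 1) and equate Σ ρ_i t_i down to z_c; mantle fills any gap and the z_c terms cancel.
Column 1: x×2154 + 37×2784 + (z_c − 37 − x)×3334
Column 2: 2.91×0 + 23.4×2836 + (z_c − 2.91 − 23.4)×3334
The z_c×3334 term appears on both sides and cancels. Collect the known terms of each column as K = Σ(ρt)_known − 3334 × (depth of known layers): K_1 = 103008 − 3334×37 = −20350; K_2 = 66362.4 − 3334×(2.91 + 23.4) = −21355.14.
Balance: K_1 − x×(3334 − 2154) = K_2, so x = (K_1 − K_2)/(3334 − 2154) = 1005.14/1180 = 0.852 km.

0.852 km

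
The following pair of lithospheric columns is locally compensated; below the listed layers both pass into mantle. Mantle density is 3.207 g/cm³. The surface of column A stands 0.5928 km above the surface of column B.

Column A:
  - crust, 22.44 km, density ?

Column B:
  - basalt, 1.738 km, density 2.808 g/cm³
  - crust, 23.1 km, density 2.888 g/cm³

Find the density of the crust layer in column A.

2.76 g/cm³

Take the compensation level at the base of the deeper column (depth z_c below the surface of column A) and equate Σ ρ_i t_i down to z_c; mantle fills any gap and the z_c terms cancel.
Column A: 22.44×ρ + (z_c − 22.44)×3.207
Column B: 0.5928×0 + 1.738×2.808 + 23.1×2.888 + (z_c − 0.5928 − 24.838)×3.207
The z_c×3.207 term appears on both sides and cancels. Collect the known terms of each column as K = Σ(ρt)_known − 3.207 × (depth of known layers): K_A = 0 − 3.207×22.44 = −71.96508; K_B = 71.593104 − 3.207×(0.5928 + 24.838) = −9.9634716.
Balance: K_A + 22.44×ρ = K_B, so ρ = (K_B − K_A)/22.44 = 62.0016/22.44 = 2.76 g/cm³.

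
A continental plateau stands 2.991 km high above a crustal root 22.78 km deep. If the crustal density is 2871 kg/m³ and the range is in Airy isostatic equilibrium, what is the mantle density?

Airy balance: ρ_c h = (ρ_m − ρ_c) r → ρ_m = ρ_c (1 + h/r).
ρ_m = 2871 × (1 + 2.991 km/22.78 km) = 3250 kg/m³.

3250 kg/m³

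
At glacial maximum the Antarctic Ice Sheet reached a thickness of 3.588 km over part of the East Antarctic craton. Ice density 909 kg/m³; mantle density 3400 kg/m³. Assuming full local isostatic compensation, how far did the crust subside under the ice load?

In Airy isostatic equilibrium: the ice load ρ_ice t is balanced by mantle displaced below, ρ_m s.
s = t ρ_ice / ρ_m = 3.588 km × 909/3400 = 0.959 km.

0.959 km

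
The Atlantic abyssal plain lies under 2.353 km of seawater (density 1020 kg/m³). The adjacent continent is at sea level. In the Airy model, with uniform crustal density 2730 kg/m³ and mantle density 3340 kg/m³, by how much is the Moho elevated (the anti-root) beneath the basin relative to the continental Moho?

6.6 km

By Archimedes' principle applied to the lithosphere: replacing crust with seawater at the top is compensated by replacing crust with mantle at the base: d (ρ_c − ρ_w) = a (ρ_m − ρ_c).
a = d (ρ_c − ρ_w)/(ρ_m − ρ_c) = 2.353 km × 1710/610 = 6.6 km.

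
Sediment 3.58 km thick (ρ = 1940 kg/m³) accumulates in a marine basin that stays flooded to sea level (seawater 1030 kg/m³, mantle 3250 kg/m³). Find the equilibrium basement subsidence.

Submarine loading: the sediment displaces seawater, and the subsidence is in turn flooded, so s (ρ_m − ρ_w) = t (ρ_sed − ρ_w).
s = 3.58 km × (1940 − 1030) / (3250 − 1030) = 1.47 km.

1.47 km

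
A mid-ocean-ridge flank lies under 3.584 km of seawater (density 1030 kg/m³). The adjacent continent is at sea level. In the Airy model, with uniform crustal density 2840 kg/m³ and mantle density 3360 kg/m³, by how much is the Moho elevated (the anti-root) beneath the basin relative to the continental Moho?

12.5 km

Isostatic balance requires: replacing crust with seawater at the top is compensated by replacing crust with mantle at the base: d (ρ_c − ρ_w) = a (ρ_m − ρ_c).
a = d (ρ_c − ρ_w)/(ρ_m − ρ_c) = 3.584 km × 1810/520 = 12.5 km.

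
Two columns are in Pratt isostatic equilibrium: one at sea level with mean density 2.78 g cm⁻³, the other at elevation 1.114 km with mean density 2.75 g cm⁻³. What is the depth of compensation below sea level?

102 km

ρ_ref D = ρ (D + h) → D (ρ_ref − ρ) = ρ h.
D = ρ h/(ρ_ref − ρ) = 2.75 × 1.114 km/(2.78 − 2.75) = 102 km.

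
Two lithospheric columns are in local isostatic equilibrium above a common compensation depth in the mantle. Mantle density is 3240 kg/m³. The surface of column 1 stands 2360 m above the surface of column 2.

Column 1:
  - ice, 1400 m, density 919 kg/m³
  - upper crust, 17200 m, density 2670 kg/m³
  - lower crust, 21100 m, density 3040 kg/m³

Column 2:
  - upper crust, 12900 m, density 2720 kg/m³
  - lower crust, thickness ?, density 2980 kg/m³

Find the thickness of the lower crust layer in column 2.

Take the compensation level at the base of the deeper column (depth z_c below the surface of column 1) and equate Σ ρ_i t_i down to z_c; mantle fills any gap and the z_c terms cancel.
Column 1: 1400×919 + 17200×2670 + 21100×3040 + (z_c − 39700)×3240
Column 2: 2360×0 + 12900×2720 + x×2980 + (z_c − 2360 − 12900 − x)×3240
The z_c×3240 term appears on both sides and cancels. Collect the known terms of each column as K = Σ(ρt)_known − 3240 × (depth of known layers): K_1 = 111354600 − 3240×39700 = −17273400; K_2 = 35088000 − 3240×(2360 + 12900) = −14354400.
Balance: K_1 = K_2 − x×(3240 − 2980), so x = (K_2 − K_1)/(3240 − 2980) = 2919000/260 = 11200 m.

11200 m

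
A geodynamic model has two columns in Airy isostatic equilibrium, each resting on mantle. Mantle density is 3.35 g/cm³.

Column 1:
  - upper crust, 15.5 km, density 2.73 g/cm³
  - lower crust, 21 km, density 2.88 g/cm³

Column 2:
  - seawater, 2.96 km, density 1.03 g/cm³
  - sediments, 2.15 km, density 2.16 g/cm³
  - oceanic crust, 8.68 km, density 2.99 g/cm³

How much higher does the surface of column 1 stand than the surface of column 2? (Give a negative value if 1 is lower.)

2.07 km

For any compensation level in the mantle, the mantle terms cancel and isostasy reduces to e = (Σt_1 − Σt_2) − (Σ(ρt)_1 − Σ(ρt)_2) / ρ_m.
Σt_1 = 36.5 km; Σt_2 = 13.79 km; Σ(ρt)_1 = 102.795; Σ(ρt)_2 = 33.646 (in km·g/cm³).
e = (36.5 − 13.79) − (102.795 − 33.646) / 3.35 = 2.07 km.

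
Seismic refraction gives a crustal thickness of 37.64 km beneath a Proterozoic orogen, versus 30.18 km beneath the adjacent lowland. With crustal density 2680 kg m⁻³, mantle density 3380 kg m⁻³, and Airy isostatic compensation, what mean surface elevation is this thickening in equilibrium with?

Excess crust Δ = 37.64 km − 30.18 km = 7.46 km, split between elevation h and root r with h + r = Δ.
Airy balance ρ_c h = (ρ_m − ρ_c) r gives r = h ρ_c/(ρ_m − ρ_c), so h (1 + ρ_c/(ρ_m − ρ_c)) = Δ, i.e. h = Δ (ρ_m − ρ_c)/ρ_m.
h = 7.46 km × 700/3380 = 1.54 km.

1.54 km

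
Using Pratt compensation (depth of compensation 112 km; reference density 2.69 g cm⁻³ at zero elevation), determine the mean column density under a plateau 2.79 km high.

2.62 g cm⁻³

Pratt balance: ρ_ref D = ρ (D + h).
ρ = ρ_ref D/(D + h) = 2.69 × 112 km/(112 km + 2.79 km) = 2.62 g cm⁻³.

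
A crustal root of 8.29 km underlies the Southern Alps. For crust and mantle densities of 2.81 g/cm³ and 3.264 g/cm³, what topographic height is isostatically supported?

1.34 km

By Archimedes' principle applied to the lithosphere: ρ_c h = (ρ_m − ρ_c) r.
h = r (ρ_m − ρ_c) / ρ_c = 8.29 km × (3.264 − 2.81) / 2.81 = 1.34 km.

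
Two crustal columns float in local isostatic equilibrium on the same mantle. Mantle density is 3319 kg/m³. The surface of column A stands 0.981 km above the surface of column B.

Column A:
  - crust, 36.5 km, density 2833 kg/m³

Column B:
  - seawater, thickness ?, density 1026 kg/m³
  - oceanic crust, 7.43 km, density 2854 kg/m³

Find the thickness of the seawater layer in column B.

Take the compensation level at the base of the deeper column (depth z_c below the surface of column A) and equate Σ ρ_i t_i down to z_c; mantle fills any gap and the z_c terms cancel.
Column A: 36.5×2833 + (z_c − 36.5)×3319
Column B: 0.981×0 + x×1026 + 7.43×2854 + (z_c − 0.981 − 7.43 − x)×3319
The z_c×3319 term appears on both sides and cancels. Collect the known terms of each column as K = Σ(ρt)_known − 3319 × (depth of known layers): K_A = 103404.5 − 3319×36.5 = −17739; K_B = 21205.22 − 3319×(0.981 + 7.43) = −6710.889.
Balance: K_A = K_B − x×(3319 − 1026), so x = (K_B − K_A)/(3319 − 1026) = 11028.1/2293 = 4.81 km.

4.81 km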